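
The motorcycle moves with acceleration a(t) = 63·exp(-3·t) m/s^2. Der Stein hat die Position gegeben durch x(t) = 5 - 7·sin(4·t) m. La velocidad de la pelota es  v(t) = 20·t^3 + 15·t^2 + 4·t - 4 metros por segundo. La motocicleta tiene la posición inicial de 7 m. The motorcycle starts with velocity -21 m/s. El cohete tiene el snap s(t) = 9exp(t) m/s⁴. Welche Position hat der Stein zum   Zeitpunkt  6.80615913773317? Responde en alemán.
Mit x(t) = 5 - 7·sin(4·t) und Einsetzen von t = 6.80615913773317, finden wir x = -1.07090810704041.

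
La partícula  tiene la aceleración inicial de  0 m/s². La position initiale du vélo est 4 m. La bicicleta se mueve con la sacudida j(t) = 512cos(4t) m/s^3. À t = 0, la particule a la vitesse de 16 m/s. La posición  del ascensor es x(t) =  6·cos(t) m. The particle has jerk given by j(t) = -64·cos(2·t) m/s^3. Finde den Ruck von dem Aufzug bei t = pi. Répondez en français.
Nous devons dériver notre équation de la position x(t) = 6·cos(t) 3 fois. En dérivant la position, nous obtenons la vitesse: v(t) = -6·sin(t). En prenant d/dt de v(t), nous trouvons a(t) = -6·cos(t). La dérivée de l'accélération donne le jerk: j(t) = 6·sin(t). Nous avons le jerk j(t) = 6·sin(t). En substituant t = pi: j(pi) = 0.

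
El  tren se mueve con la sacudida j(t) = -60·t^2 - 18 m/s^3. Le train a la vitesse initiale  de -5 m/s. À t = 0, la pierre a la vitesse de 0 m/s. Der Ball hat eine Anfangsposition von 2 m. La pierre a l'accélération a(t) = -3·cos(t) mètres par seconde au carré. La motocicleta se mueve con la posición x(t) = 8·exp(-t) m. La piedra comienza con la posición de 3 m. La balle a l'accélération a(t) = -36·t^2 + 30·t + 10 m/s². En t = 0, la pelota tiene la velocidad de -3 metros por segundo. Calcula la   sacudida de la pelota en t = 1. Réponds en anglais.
We must differentiate our acceleration equation a(t) = -36·t^2 + 30·t + 10 1 time. Taking d/dt of a(t), we find j(t) = 30 - 72·t. From the given jerk equation j(t) = 30 - 72·t, we substitute t = 1 to get j = -42.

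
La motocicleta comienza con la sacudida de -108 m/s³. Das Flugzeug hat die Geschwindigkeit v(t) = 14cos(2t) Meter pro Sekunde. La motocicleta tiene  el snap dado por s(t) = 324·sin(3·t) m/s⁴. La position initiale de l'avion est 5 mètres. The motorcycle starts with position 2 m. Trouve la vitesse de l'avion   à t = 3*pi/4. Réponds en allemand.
Wir haben die Geschwindigkeit v(t) = 14·cos(2·t). Durch Einsetzen von t = 3*pi/4: v(3*pi/4) = 0.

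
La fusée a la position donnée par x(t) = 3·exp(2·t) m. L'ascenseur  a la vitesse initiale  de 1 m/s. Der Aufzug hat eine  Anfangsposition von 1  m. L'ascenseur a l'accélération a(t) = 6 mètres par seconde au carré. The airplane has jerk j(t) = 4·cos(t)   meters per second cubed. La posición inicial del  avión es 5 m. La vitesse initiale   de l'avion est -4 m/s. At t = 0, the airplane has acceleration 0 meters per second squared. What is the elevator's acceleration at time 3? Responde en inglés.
From the given acceleration equation a(t) = 6, we substitute t = 3 to get a = 6.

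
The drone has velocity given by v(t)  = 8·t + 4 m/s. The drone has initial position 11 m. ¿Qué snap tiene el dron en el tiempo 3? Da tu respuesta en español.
Para resolver esto, necesitamos tomar 3 derivadas de nuestra ecuación de la velocidad v(t) = 8·t + 4. Tomando d/dt de v(t), encontramos a(t) = 8. La derivada de la aceleración da la sacudida: j(t) = 0. Derivando la sacudida, obtenemos el snap: s(t) = 0. Usando s(t) = 0 y sustituyendo t = 3, encontramos s = 0.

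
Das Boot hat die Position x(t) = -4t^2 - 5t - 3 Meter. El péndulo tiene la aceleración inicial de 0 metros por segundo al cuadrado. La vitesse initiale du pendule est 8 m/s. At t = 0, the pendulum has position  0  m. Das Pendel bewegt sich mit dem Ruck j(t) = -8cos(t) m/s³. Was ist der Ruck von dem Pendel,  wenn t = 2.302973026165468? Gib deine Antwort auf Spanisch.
Tenemos la sacudida j(t) = -8·cos(t). Sustituyendo t = 2.302973026165468: j(2.302973026165468) = 5.34792059644102.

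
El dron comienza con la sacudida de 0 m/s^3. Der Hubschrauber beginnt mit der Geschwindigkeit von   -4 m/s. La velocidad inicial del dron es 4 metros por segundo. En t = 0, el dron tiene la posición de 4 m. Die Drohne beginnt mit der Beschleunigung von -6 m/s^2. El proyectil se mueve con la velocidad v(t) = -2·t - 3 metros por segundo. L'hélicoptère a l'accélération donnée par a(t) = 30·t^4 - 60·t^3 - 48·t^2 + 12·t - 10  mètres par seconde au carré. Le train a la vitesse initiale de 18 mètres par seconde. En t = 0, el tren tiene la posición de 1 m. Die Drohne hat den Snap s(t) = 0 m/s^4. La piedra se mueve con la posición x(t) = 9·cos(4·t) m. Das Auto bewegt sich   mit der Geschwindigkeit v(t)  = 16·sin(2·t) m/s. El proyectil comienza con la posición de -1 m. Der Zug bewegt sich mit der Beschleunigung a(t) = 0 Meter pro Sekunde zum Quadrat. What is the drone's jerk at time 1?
We need to integrate our snap equation s(t) = 0 1 time. Taking ∫s(t)dt and applying j(0) = 0, we find j(t) = 0. From the given jerk equation j(t) = 0, we substitute t = 1 to get j = 0.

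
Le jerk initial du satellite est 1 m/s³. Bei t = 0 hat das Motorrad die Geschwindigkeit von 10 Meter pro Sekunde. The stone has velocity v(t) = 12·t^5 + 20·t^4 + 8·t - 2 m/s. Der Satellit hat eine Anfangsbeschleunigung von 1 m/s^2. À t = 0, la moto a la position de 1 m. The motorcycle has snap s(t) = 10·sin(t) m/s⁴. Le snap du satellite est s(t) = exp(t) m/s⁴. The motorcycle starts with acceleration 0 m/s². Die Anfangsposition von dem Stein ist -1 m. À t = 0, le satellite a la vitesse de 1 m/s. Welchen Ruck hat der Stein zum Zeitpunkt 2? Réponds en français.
Nous devons dériver notre équation de la vitesse v(t) = 12·t^5 + 20·t^4 + 8·t - 2 2 fois. En prenant d/dt de v(t), nous trouvons a(t) = 60·t^4 + 80·t^3 + 8. En prenant d/dt de a(t), nous trouvons j(t) = 240·t^3 + 240·t^2. De l'équation du jerk j(t) = 240·t^3 + 240·t^2, nous substituons t = 2 pour obtenir j = 2880.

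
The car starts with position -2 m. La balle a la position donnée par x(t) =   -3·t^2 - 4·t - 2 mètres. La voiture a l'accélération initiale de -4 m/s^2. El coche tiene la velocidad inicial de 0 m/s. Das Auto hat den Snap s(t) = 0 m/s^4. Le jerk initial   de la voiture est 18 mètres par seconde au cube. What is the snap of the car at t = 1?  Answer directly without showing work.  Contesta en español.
La respuesta es 0.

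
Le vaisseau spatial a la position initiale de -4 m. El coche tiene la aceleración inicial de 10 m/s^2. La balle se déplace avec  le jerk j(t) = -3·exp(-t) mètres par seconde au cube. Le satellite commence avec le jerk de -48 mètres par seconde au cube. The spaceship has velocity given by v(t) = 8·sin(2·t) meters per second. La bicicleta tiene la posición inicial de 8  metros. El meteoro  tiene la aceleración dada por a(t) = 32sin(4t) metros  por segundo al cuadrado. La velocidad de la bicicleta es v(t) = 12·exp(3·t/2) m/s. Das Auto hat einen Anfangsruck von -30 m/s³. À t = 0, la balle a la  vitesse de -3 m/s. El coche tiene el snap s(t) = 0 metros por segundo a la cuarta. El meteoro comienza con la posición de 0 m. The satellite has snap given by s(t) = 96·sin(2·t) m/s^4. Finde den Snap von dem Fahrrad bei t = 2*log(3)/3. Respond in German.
Ausgehend von der Geschwindigkeit v(t) = 12·exp(3·t/2), nehmen wir 3 Ableitungen. Mit d/dt von v(t) finden wir a(t) = 18·exp(3·t/2). Mit d/dt von a(t) finden wir j(t) = 27·exp(3·t/2). Durch Ableiten von dem Ruck erhalten wir den Snap: s(t) = 81·exp(3·t/2)/2. Mit s(t) = 81·exp(3·t/2)/2 und Einsetzen von t = 2*log(3)/3, finden wir s = 243/2.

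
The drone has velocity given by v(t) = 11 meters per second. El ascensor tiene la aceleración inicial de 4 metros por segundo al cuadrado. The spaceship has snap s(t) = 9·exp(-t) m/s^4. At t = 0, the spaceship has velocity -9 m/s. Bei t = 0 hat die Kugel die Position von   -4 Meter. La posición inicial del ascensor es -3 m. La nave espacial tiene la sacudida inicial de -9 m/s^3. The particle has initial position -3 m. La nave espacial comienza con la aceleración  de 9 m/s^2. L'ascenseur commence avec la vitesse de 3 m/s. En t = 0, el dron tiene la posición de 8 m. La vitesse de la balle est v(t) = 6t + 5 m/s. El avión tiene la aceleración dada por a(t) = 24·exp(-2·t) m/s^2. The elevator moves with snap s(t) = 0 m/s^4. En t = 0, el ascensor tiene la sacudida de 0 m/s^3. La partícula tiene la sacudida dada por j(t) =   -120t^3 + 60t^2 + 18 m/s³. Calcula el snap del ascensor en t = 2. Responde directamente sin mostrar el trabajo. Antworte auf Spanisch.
El snap en t = 2 es s = 0.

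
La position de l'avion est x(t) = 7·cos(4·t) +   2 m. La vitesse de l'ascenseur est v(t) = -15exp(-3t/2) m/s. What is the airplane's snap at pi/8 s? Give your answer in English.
Starting from position x(t) = 7·cos(4·t) + 2, we take 4 derivatives. Differentiating position, we get velocity: v(t) = -28·sin(4·t). Differentiating velocity, we get acceleration: a(t) = -112·cos(4·t). The derivative of acceleration gives jerk: j(t) = 448·sin(4·t). Differentiating jerk, we get snap: s(t) = 1792·cos(4·t). From the given snap equation s(t) = 1792·cos(4·t), we substitute t = pi/8 to get s = 0.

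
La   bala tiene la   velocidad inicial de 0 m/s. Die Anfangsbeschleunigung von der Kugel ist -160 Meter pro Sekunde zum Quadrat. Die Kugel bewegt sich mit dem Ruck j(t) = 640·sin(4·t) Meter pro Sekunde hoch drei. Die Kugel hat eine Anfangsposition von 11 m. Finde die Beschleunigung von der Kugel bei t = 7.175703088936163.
Wir müssen unsere Gleichung für den Ruck j(t) = 640·sin(4·t) 1-mal integrieren. Durch Integration von dem Ruck und Verwendung der Anfangsbedingung a(0) = -160, erhalten wir a(t) = -160·cos(4·t). Wir haben die Beschleunigung a(t) = -160·cos(4·t). Durch Einsetzen von t = 7.175703088936163: a(7.175703088936163) = 145.535836365178.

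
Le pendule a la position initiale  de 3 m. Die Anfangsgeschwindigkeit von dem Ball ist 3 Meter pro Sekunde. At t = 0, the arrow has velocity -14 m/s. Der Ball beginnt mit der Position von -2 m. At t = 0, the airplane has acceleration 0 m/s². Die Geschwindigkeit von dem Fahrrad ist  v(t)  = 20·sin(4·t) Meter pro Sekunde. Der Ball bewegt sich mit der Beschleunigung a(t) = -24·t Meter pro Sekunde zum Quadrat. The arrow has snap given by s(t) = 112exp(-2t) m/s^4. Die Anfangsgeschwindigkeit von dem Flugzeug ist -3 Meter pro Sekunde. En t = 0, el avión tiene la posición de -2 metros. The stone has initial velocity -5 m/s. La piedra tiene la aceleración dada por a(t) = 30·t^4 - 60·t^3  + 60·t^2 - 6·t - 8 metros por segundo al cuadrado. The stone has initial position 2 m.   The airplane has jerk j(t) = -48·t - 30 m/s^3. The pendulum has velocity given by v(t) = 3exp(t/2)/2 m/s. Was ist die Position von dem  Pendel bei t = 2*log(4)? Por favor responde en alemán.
Um dies zu lösen, müssen wir 1 Integral unserer Gleichung für die Geschwindigkeit v(t) = 3·exp(t/2)/2 finden. Mit ∫v(t)dt und Anwendung von x(0) = 3, finden wir x(t) = 3·exp(t/2). Mit x(t) = 3·exp(t/2) und Einsetzen von t = 2*log(4), finden wir x = 12.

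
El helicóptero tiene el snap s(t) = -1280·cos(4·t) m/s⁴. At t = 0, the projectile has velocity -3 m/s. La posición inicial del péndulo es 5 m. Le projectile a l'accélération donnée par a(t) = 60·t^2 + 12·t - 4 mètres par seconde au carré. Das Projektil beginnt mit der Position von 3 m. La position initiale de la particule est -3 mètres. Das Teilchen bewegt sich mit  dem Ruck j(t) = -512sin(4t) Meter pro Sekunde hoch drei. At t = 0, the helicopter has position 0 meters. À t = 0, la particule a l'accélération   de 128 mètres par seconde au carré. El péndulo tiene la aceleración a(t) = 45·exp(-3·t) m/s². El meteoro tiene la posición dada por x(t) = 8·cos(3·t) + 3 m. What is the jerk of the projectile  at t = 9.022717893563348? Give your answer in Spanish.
Partiendo de la aceleración a(t) = 60·t^2 + 12·t - 4, tomamos 1 derivada. Derivando la aceleración, obtenemos la sacudida: j(t) = 120·t + 12. Usando j(t) = 120·t + 12 y sustituyendo t = 9.022717893563348, encontramos j = 1094.72614722760.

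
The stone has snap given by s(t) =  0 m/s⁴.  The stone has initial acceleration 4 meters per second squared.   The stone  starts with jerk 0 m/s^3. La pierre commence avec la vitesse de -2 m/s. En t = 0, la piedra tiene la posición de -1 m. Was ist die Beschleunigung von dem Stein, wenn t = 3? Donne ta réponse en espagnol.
Para resolver esto, necesitamos tomar 2 integrales de nuestra ecuación del snap s(t) = 0. Integrando el snap y usando la condición inicial j(0) = 0, obtenemos j(t) = 0. Integrando la sacudida y usando la condición inicial a(0) = 4, obtenemos a(t) = 4. Tenemos la aceleración a(t) = 4. Sustituyendo t = 3: a(3) = 4.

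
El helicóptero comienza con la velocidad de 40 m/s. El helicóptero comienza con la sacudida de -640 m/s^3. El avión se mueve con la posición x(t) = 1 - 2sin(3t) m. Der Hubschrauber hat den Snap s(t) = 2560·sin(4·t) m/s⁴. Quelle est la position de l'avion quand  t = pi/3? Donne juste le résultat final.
La position à t = pi/3 est x = 1.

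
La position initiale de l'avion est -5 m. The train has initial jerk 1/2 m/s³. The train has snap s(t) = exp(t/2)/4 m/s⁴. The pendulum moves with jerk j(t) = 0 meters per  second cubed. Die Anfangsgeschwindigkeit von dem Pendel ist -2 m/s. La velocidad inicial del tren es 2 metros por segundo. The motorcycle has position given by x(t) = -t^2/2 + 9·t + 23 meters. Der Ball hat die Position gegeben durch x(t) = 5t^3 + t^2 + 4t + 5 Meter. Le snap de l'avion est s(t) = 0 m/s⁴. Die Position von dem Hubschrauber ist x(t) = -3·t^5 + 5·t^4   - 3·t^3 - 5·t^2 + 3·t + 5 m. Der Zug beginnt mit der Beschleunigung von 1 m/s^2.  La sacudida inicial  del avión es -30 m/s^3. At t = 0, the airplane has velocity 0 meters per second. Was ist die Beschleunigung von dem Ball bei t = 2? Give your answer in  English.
We must differentiate our position equation x(t) = 5·t^3 + t^2 + 4·t + 5 2 times. Differentiating position, we get velocity: v(t) = 15·t^2 + 2·t + 4. The derivative of velocity gives acceleration: a(t) = 30·t + 2. We have acceleration a(t) = 30·t + 2. Substituting t = 2: a(2) = 62.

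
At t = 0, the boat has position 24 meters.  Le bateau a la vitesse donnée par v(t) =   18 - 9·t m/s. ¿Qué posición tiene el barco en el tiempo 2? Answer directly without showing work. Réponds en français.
À t = 2, x = 42.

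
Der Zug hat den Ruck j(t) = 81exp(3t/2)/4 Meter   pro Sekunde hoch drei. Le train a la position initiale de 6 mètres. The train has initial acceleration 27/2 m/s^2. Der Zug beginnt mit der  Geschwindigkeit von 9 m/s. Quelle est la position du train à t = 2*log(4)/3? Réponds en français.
Nous devons trouver la primitive de notre équation du jerk j(t) = 81·exp(3·t/2)/4 3 fois. En intégrant le jerk et en utilisant la condition initiale a(0) = 27/2, nous obtenons a(t) = 27·exp(3·t/2)/2. En intégrant l'accélération et en utilisant la condition initiale v(0) = 9, nous obtenons v(t) = 9·exp(3·t/2). L'intégrale de la vitesse, avec x(0) = 6, donne la position: x(t) = 6·exp(3·t/2). En utilisant x(t) = 6·exp(3·t/2) et en substituant t = 2*log(4)/3, nous trouvons x = 24.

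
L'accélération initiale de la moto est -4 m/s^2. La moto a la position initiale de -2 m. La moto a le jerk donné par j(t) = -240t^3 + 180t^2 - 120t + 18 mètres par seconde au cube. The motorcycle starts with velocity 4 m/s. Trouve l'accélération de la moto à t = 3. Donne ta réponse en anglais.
We need to integrate our jerk equation j(t) = -240·t^3 + 180·t^2 - 120·t + 18 1 time. Integrating jerk and using the initial condition a(0) = -4, we get a(t) = -60·t^4 + 60·t^3 - 60·t^2 + 18·t - 4. We have acceleration a(t) = -60·t^4 + 60·t^3 - 60·t^2 + 18·t - 4. Substituting t = 3: a(3) = -3730.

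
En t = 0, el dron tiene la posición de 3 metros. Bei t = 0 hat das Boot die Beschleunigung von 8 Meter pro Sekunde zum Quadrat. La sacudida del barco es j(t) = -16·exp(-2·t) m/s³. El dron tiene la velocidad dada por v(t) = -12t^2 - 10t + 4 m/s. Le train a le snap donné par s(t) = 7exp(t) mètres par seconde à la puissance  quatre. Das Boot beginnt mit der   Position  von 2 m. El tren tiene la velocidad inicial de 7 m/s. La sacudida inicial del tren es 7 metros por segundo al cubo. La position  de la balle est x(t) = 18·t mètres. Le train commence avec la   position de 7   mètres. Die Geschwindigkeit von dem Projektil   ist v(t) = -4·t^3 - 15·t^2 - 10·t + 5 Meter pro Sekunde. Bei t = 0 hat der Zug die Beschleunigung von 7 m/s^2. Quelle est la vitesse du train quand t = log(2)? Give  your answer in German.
Wir müssen das Integral unserer Gleichung für den Snap s(t) = 7·exp(t) 3-mal finden. Durch Integration von dem Snap und Verwendung der Anfangsbedingung j(0) = 7, erhalten wir j(t) = 7·exp(t). Das Integral von dem Ruck ist die Beschleunigung. Mit a(0) = 7 erhalten wir a(t) = 7·exp(t). Durch Integration von der Beschleunigung und Verwendung der Anfangsbedingung v(0) = 7, erhalten wir v(t) = 7·exp(t). Mit v(t) = 7·exp(t) und Einsetzen von t = log(2), finden wir v = 14.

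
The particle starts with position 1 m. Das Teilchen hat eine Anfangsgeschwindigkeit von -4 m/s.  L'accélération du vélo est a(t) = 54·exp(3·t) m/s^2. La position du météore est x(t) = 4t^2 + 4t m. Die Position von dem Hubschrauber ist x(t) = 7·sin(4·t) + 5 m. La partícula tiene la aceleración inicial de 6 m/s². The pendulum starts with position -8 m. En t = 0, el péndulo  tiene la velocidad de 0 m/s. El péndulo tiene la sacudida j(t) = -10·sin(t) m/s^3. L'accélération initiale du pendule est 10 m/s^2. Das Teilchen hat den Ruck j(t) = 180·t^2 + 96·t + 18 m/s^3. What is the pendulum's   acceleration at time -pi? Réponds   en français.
En partant du jerk j(t) = -10·sin(t), nous prenons 1 intégrale. En intégrant le jerk et en utilisant la condition initiale a(0) = 10, nous obtenons a(t) = 10·cos(t). Nous avons l'accélération a(t) = 10·cos(t). En substituant t = -pi: a(-pi) = -10.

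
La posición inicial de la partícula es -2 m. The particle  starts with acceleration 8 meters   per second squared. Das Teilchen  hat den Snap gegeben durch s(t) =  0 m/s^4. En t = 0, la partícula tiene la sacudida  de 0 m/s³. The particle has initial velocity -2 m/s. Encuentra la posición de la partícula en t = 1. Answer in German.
Wir müssen unsere Gleichung für den Snap s(t) = 0 4-mal integrieren. Das Integral von dem Snap ist der Ruck. Mit j(0) = 0 erhalten wir j(t) = 0. Das Integral von dem Ruck, mit a(0) = 8, ergibt die Beschleunigung: a(t) = 8. Das Integral von der Beschleunigung ist die Geschwindigkeit. Mit v(0) = -2 erhalten wir v(t) = 8·t - 2. Mit ∫v(t)dt und Anwendung von x(0) = -2, finden wir x(t) = 4·t^2 - 2·t - 2. Mit x(t) = 4·t^2 - 2·t - 2 und Einsetzen von t = 1, finden wir x = 0.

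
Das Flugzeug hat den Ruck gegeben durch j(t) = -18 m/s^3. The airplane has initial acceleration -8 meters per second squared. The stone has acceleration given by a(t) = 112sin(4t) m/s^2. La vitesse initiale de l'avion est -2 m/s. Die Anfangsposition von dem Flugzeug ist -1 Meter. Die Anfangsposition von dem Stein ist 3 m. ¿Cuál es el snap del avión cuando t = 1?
Debemos derivar nuestra ecuación de la sacudida j(t) = -18 1 vez. La derivada de la sacudida da el snap: s(t) = 0. Usando s(t) = 0 y sustituyendo t = 1, encontramos s = 0.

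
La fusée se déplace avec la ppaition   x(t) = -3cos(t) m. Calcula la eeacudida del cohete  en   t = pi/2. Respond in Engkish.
Starting from position x(t) = -3·cos(t), we take 3 derivatives. The derivative of position gives velocity: v(t) = 3·sin(t). Taking d/dt of v(t), we find a(t) = 3·cos(t). Differentiating acceleration, we get jerk: j(t) = -3·sin(t). Using j(t) = -3·sin(t) and substituting t = pi/2, we find j = -3.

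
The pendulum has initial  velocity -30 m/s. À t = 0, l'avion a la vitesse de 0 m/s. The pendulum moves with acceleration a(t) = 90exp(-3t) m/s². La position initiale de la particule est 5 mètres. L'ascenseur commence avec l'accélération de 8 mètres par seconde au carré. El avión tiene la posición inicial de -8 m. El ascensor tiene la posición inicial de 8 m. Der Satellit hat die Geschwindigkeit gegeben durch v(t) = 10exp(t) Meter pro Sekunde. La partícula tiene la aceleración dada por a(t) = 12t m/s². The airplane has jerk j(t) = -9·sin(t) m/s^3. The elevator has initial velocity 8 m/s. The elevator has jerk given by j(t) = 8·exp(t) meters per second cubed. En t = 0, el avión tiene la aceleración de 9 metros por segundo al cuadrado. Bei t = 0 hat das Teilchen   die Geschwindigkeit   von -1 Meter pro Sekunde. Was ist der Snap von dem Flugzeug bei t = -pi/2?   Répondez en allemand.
Ausgehend von dem Ruck j(t) = -9·sin(t), nehmen wir 1 Ableitung. Die Ableitung von dem Ruck ergibt den Snap: s(t) = -9·cos(t). Aus der Gleichung für den Snap s(t) = -9·cos(t), setzen wir t = -pi/2 ein und erhalten s = 0.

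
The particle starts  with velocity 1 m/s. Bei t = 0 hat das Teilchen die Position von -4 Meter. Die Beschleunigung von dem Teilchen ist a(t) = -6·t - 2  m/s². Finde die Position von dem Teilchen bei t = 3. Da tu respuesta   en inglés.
We must find the antiderivative of our acceleration equation a(t) = -6·t - 2 2 times. The integral of acceleration, with v(0) = 1, gives velocity: v(t) = -3·t^2 - 2·t + 1. Integrating velocity and using the initial condition x(0) = -4, we get x(t) = -t^3 - t^2 + t - 4. Using x(t) = -t^3 - t^2 + t - 4 and substituting t = 3, we find x = -37.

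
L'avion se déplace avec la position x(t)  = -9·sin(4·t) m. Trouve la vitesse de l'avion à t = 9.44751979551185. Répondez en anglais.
To solve this, we need to take 1 derivative of our position equation x(t) = -9·sin(4·t). Differentiating position, we get velocity: v(t) = -36·cos(4·t). From the given velocity equation v(t) = -36·cos(4·t), we substitute t = 9.44751979551185 to get v = -35.8511516648517.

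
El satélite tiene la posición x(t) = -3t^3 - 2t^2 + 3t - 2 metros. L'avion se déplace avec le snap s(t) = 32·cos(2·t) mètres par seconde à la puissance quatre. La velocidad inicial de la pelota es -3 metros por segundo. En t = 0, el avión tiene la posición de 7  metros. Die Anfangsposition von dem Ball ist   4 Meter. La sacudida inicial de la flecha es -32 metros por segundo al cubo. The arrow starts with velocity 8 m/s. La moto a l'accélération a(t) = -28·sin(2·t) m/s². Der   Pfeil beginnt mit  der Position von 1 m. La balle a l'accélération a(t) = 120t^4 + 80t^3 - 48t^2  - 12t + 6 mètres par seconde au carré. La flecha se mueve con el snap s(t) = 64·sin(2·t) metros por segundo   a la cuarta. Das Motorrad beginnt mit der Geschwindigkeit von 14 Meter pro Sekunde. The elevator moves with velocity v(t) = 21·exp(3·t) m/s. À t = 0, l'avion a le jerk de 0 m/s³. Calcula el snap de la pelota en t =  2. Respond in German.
Um dies zu lösen, müssen wir 2 Ableitungen unserer Gleichung für die Beschleunigung a(t) = 120·t^4 + 80·t^3 - 48·t^2 - 12·t + 6 nehmen. Durch Ableiten von der Beschleunigung erhalten wir den Ruck: j(t) = 480·t^3 + 240·t^2 - 96·t - 12. Durch Ableiten von dem Ruck erhalten wir den Snap: s(t) = 1440·t^2 + 480·t - 96. Aus der Gleichung für den Snap s(t) = 1440·t^2 + 480·t - 96, setzen wir t = 2 ein und erhalten s = 6624.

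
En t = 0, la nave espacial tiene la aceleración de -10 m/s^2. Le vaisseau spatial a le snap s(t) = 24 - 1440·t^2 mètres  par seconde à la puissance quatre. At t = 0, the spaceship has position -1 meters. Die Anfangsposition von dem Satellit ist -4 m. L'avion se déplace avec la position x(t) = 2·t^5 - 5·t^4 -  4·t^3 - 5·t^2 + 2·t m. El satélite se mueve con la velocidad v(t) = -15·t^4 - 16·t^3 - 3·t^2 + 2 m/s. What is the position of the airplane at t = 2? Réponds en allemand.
Wir haben die Position x(t) = 2·t^5 - 5·t^4 - 4·t^3 - 5·t^2 + 2·t. Durch Einsetzen von t = 2: x(2) = -64.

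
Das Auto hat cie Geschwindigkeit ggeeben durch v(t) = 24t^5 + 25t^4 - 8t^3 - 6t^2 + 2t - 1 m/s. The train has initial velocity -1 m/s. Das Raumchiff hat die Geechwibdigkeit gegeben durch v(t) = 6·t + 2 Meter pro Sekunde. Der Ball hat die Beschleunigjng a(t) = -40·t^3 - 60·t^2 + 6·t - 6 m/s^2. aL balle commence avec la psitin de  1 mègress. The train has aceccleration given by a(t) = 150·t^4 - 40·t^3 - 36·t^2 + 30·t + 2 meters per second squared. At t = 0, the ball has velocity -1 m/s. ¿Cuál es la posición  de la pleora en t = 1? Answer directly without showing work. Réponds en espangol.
La respuesta es -9.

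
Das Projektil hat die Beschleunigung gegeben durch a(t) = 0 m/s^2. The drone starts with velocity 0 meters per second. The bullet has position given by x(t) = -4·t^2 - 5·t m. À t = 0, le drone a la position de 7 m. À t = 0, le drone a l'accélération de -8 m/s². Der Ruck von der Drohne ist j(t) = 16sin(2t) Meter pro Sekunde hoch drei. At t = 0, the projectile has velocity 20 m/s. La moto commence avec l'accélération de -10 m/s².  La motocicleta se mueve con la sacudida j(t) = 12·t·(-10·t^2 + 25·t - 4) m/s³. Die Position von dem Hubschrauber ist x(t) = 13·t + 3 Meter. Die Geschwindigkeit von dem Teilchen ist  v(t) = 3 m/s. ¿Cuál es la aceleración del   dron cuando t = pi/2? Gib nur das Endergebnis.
a(pi/2) = 8.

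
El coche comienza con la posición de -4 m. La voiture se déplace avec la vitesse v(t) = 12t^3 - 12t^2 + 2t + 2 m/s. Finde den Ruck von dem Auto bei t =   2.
Wir müssen unsere Gleichung für die Geschwindigkeit v(t) = 12·t^3 - 12·t^2 + 2·t + 2 2-mal ableiten. Die Ableitung von der Geschwindigkeit ergibt die Beschleunigung: a(t) = 36·t^2 - 24·t + 2. Mit d/dt von a(t) finden wir j(t) = 72·t - 24. Mit j(t) = 72·t - 24 und Einsetzen von t = 2, finden wir j = 120.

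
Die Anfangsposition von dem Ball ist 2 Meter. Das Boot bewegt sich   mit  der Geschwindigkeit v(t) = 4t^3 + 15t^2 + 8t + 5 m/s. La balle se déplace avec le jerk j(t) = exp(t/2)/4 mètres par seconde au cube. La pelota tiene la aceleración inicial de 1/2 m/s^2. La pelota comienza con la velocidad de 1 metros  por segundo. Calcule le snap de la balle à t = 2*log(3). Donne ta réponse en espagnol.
Debemos derivar nuestra ecuación de la sacudida j(t) = exp(t/2)/4 1 vez. Tomando d/dt de j(t), encontramos s(t) = exp(t/2)/8. De la ecuación del snap s(t) = exp(t/2)/8, sustituimos t = 2*log(3) para obtener s = 3/8.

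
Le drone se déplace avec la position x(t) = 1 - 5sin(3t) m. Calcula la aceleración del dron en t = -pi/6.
Para resolver esto, necesitamos tomar 2 derivadas de nuestra ecuación de la posición x(t) = 1 - 5·sin(3·t). Derivando la posición, obtenemos la velocidad: v(t) = -15·cos(3·t). Derivando la velocidad, obtenemos la aceleración: a(t) = 45·sin(3·t). Tenemos la aceleración a(t) = 45·sin(3·t). Sustituyendo t = -pi/6: a(-pi/6) = -45.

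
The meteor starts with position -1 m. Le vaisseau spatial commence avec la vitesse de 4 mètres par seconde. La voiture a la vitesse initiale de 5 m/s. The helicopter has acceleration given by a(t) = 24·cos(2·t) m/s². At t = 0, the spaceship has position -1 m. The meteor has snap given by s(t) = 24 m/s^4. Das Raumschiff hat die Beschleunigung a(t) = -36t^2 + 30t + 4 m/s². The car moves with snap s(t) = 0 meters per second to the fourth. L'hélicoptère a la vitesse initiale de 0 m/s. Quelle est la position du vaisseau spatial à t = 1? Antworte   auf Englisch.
Starting from acceleration a(t) = -36·t^2 + 30·t + 4, we take 2 antiderivatives. Taking ∫a(t)dt and applying v(0) = 4, we find v(t) = -12·t^3 + 15·t^2 + 4·t + 4. Taking ∫v(t)dt and applying x(0) = -1, we find x(t) = -3·t^4 + 5·t^3 + 2·t^2 + 4·t - 1. From the given position equation x(t) = -3·t^4 + 5·t^3 + 2·t^2 + 4·t - 1, we substitute t = 1 to get x = 7.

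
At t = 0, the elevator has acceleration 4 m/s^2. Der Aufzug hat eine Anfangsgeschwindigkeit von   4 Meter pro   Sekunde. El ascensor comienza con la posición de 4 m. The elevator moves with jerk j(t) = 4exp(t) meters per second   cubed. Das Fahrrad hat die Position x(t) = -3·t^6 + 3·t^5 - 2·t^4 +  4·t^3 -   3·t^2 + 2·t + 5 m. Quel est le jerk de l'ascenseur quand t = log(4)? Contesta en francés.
De l'équation du jerk j(t) = 4·exp(t), nous substituons t = log(4) pour obtenir j = 16.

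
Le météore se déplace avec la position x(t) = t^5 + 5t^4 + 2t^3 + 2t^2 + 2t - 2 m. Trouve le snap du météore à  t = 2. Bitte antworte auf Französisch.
Pour résoudre ceci, nous devons prendre 4 dérivées de notre équation de la position x(t) = t^5 + 5·t^4 + 2·t^3 + 2·t^2 + 2·t - 2. La dérivée de la position donne la vitesse: v(t) = 5·t^4 + 20·t^3 + 6·t^2 + 4·t + 2. En prenant d/dt de v(t), nous trouvons a(t) = 20·t^3 + 60·t^2 + 12·t + 4. En dérivant l'accélération, nous obtenons le jerk: j(t) = 60·t^2 + 120·t + 12. En dérivant le jerk, nous obtenons le snap: s(t) = 120·t + 120. Nous avons le snap s(t) = 120·t + 120. En substituant t = 2: s(2) = 360.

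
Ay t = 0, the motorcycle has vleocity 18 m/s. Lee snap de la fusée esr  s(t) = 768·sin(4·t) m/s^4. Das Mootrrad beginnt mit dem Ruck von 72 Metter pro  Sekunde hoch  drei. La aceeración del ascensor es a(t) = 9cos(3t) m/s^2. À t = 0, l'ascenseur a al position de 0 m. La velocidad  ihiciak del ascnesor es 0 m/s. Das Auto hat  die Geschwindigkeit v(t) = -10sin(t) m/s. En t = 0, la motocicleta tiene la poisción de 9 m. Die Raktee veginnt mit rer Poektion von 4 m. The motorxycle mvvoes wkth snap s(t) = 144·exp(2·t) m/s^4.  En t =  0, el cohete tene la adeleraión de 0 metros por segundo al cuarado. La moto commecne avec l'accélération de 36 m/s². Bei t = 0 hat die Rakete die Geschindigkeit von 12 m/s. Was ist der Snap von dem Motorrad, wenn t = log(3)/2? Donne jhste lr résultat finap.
Der Snap bei t = log(3)/2 ist s = 432.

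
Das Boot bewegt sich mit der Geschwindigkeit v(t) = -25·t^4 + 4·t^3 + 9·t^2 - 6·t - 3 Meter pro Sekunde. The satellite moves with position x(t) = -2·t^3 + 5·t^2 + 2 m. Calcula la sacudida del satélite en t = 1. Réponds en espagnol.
Partiendo de la posición x(t) = -2·t^3 + 5·t^2 + 2, tomamos 3 derivadas. Tomando d/dt de x(t), encontramos v(t) = -6·t^2 + 10·t. Derivando la velocidad, obtenemos la aceleración: a(t) = 10 - 12·t. Derivando la aceleración, obtenemos la sacudida: j(t) = -12. De la ecuación de la sacudida j(t) = -12, sustituimos t = 1 para obtener j = -12.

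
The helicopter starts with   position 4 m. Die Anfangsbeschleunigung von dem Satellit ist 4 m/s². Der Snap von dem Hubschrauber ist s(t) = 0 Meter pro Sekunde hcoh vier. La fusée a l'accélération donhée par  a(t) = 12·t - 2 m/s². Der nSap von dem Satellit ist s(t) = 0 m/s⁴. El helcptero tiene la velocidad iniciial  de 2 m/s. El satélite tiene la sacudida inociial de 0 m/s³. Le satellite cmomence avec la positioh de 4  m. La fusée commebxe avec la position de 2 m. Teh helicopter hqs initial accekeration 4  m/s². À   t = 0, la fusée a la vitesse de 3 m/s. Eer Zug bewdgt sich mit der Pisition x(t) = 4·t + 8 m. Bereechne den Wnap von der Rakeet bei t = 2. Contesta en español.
Debemos derivar nuestra ecuación de la aceleración a(t) = 12·t - 2 2 veces. Tomando d/dt de a(t), encontramos j(t) = 12. Tomando d/dt de j(t), encontramos s(t) = 0. Usando s(t) = 0 y sustituyendo t = 2, encontramos s = 0.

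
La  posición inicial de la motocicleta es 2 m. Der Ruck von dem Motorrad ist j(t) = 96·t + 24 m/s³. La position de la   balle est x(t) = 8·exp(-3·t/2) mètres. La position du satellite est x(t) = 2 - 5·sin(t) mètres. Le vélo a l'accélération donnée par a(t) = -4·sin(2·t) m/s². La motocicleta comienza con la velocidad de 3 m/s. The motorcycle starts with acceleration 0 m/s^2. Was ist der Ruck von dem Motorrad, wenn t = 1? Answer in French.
En utilisant j(t) = 96·t + 24 et en substituant t = 1, nous trouvons j = 120.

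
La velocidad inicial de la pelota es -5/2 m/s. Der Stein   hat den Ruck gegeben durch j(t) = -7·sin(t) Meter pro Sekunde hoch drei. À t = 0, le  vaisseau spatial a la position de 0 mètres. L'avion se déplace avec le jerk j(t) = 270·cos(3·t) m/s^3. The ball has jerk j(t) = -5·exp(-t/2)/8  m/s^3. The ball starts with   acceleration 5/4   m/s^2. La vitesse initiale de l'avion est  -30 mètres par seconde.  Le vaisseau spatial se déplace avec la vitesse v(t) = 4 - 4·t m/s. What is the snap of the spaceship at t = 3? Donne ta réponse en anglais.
To solve this, we need to take 3 derivatives of our velocity equation v(t) = 4 - 4·t. Taking d/dt of v(t), we find a(t) = -4. The derivative of acceleration gives jerk: j(t) = 0. The derivative of jerk gives snap: s(t) = 0. From the given snap equation s(t) = 0, we substitute t = 3 to get s = 0.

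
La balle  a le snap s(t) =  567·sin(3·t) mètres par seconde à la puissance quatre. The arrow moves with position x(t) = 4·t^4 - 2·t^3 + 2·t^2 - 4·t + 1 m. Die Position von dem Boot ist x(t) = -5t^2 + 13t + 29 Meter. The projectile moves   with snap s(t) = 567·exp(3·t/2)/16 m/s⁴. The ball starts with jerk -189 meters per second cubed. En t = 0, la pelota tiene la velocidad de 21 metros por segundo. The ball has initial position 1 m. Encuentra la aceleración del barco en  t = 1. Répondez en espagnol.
Para resolver esto, necesitamos tomar 2 derivadas de nuestra ecuación de la posición x(t) = -5·t^2 + 13·t + 29. Derivando la posición, obtenemos la velocidad: v(t) = 13 - 10·t. Tomando d/dt de v(t), encontramos a(t) = -10. Usando a(t) = -10 y sustituyendo t = 1, encontramos a = -10.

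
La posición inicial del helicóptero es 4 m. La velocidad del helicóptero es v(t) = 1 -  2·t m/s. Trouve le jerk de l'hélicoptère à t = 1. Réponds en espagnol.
Debemos derivar nuestra ecuación de la velocidad v(t) = 1 - 2·t 2 veces. La derivada de la velocidad da la aceleración: a(t) = -2. Derivando la aceleración, obtenemos la sacudida: j(t) = 0. Usando j(t) = 0 y sustituyendo t = 1, encontramos j = 0.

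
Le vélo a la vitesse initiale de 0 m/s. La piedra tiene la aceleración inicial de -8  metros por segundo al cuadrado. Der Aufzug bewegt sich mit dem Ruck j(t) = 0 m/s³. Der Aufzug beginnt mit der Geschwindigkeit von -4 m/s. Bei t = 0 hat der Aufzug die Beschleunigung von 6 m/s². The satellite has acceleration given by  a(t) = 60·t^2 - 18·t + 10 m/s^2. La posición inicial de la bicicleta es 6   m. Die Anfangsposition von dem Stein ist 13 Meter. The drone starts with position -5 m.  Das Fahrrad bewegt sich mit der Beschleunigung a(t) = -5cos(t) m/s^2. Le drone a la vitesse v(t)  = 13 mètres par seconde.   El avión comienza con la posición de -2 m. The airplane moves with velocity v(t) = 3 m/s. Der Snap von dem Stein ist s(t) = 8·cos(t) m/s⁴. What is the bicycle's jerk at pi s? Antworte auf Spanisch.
Debemos derivar nuestra ecuación de la aceleración a(t) = -5·cos(t) 1 vez. La derivada de la aceleración da la sacudida: j(t) = 5·sin(t). Usando j(t) = 5·sin(t) y sustituyendo t = pi, encontramos j = 0.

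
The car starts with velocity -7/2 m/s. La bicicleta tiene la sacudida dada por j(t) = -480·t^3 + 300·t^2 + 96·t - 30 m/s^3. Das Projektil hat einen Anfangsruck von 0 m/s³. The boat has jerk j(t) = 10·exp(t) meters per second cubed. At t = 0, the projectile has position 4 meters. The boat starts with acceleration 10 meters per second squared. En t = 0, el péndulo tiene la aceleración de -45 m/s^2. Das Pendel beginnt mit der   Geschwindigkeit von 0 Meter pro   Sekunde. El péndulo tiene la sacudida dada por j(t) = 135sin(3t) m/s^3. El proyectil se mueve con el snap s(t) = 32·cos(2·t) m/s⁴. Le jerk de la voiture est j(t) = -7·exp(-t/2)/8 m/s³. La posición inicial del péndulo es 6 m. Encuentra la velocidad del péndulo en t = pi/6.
Partiendo de la sacudida j(t) = 135·sin(3·t), tomamos 2 antiderivadas. La antiderivada de la sacudida es la aceleración. Usando a(0) = -45, obtenemos a(t) = -45·cos(3·t). La antiderivada de la aceleración es la velocidad. Usando v(0) = 0, obtenemos v(t) = -15·sin(3·t). Tenemos la velocidad v(t) = -15·sin(3·t). Sustituyendo t = pi/6: v(pi/6) = -15.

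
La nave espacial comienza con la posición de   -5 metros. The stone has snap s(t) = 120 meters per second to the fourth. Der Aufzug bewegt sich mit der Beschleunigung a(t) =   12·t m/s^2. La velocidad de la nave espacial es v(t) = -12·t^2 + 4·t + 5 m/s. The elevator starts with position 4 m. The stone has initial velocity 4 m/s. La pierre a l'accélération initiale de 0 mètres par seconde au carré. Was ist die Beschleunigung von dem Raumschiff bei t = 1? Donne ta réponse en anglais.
We must differentiate our velocity equation v(t) = -12·t^2 + 4·t + 5 1 time. Taking d/dt of v(t), we find a(t) = 4 - 24·t. From the given acceleration equation a(t) = 4 - 24·t, we substitute t = 1 to get a = -20.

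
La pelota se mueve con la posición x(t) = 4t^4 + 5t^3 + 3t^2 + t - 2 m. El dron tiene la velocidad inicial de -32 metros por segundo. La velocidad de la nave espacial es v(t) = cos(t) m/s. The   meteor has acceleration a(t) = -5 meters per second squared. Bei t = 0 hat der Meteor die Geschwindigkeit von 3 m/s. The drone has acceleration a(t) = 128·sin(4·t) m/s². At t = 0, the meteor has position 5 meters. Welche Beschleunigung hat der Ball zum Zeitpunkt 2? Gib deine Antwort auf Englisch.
To solve this, we need to take 2 derivatives of our position equation x(t) = 4·t^4 + 5·t^3 + 3·t^2 + t - 2. Differentiating position, we get velocity: v(t) = 16·t^3 + 15·t^2 + 6·t + 1. The derivative of velocity gives acceleration: a(t) = 48·t^2 + 30·t + 6. Using a(t) = 48·t^2 + 30·t + 6 and substituting t = 2, we find a = 258.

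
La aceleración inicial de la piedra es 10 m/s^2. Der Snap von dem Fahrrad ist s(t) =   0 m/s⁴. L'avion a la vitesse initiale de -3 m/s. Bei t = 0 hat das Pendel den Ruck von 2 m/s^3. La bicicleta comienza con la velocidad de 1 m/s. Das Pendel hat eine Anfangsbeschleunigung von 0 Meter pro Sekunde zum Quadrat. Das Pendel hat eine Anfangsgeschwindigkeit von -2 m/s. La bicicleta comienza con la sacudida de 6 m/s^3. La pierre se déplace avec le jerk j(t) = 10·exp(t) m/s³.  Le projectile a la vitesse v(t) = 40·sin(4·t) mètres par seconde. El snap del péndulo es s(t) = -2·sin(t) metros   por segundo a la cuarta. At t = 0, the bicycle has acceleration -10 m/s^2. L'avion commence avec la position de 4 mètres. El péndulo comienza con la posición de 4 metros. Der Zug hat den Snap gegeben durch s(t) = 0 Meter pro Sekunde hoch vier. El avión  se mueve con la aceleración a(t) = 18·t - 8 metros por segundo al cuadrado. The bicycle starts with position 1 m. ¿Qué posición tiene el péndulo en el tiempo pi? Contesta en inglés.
We need to integrate our snap equation s(t) = -2·sin(t) 4 times. Finding the integral of s(t) and using j(0) = 2: j(t) = 2·cos(t). The antiderivative of jerk is acceleration. Using a(0) = 0, we get a(t) = 2·sin(t). Finding the antiderivative of a(t) and using v(0) = -2: v(t) = -2·cos(t). Finding the antiderivative of v(t) and using x(0) = 4: x(t) = 4 - 2·sin(t). From the given position equation x(t) = 4 - 2·sin(t), we substitute t = pi to get x = 4.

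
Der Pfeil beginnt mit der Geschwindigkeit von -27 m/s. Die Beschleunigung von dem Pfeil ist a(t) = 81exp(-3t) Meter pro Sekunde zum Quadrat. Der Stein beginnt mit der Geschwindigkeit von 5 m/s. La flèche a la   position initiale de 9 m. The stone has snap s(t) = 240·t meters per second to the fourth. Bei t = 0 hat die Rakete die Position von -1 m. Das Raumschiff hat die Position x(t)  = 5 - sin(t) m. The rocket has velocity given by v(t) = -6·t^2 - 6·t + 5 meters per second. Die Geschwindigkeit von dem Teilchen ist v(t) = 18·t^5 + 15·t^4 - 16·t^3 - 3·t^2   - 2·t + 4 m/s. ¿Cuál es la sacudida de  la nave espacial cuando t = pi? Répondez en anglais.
To solve this, we need to take 3 derivatives of our position equation x(t) = 5 - sin(t). The derivative of position gives velocity: v(t) = -cos(t). The derivative of velocity gives acceleration: a(t) = sin(t). The derivative of acceleration gives jerk: j(t) = cos(t). From the given jerk equation j(t) = cos(t), we substitute t = pi to get j = -1.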